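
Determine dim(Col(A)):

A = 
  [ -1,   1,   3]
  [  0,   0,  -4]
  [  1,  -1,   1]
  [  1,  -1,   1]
Row reduce:
R3 → R3 + (1)·R1
R4 → R4 + (1)·R1
R3 → R3 + (1)·R2
R4 → R4 + (1)·R2
REF = 
  [ -1,   1,   3]
  [  0,   0,  -4]
  [  0,   0,   0]
  [  0,   0,   0]
Pivot columns: 1, 3 → 2 pivots.
dim(Col(A)) = number of pivot columns = 2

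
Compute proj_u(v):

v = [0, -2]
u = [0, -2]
v·u = (0)(0) + (-2)(-2) = 4
u·u = (0)² + (-2)² = 4
proj_u(v) = (v·u / u·u) × u = (4/4) × u = (1) × u

proj_u(v) = [0, -2]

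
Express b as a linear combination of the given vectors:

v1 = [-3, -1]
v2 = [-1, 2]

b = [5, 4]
c1 = -2, c2 = 1

b = -2·v1 + 1·v2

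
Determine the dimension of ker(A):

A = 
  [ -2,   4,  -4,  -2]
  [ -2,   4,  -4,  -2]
nullity(A) = 3

Row reduce:
R2 → R2 - (1)·R1
REF = 
  [ -2,   4,  -4,  -2]
  [  0,   0,   0,   0]
Pivot columns: 1 → 1 pivot.
rank(A) = 1, so nullity(A) = 4 - 1 = 3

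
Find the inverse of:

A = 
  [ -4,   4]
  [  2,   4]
det(A) = (-4)(4) - (4)(2) = -24
For a 2×2 matrix, A⁻¹ = (1/det(A)) · [[d, -b], [-c, a]]
    = (-1/24) · [[4, -4], [-2, -4]]

A⁻¹ = 
  [-1/6,  1/6]
  [1/12,  1/6]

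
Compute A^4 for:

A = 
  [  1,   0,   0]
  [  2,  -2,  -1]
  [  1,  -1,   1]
A^4 = 
  [  1,   0,   0]
  [-18,  26,   7]
  [ -3,   7,   5]

A² = A·A:
A²[1,1] = (1)(1) + (0)(2) + (0)(1) = 1
A²[1,2] = (1)(0) + (0)(-2) + (0)(-1) = 0
A²[1,3] = (1)(0) + (0)(-1) + (0)(1) = 0
A²[2,1] = (2)(1) + (-2)(2) + (-1)(1) = -3
A²[2,2] = (2)(0) + (-2)(-2) + (-1)(-1) = 5
A²[2,3] = (2)(0) + (-2)(-1) + (-1)(1) = 1
A²[3,1] = (1)(1) + (-1)(2) + (1)(1) = 0
A²[3,2] = (1)(0) + (-1)(-2) + (1)(-1) = 1
A²[3,3] = (1)(0) + (-1)(-1) + (1)(1) = 2
A² = 
  [  1,   0,   0]
  [ -3,   5,   1]
  [  0,   1,   2]

A^3 = A^2·A:
A^3[1,1] = (1)(1) + (0)(2) + (0)(1) = 1
A^3[1,2] = (1)(0) + (0)(-2) + (0)(-1) = 0
A^3[1,3] = (1)(0) + (0)(-1) + (0)(1) = 0
A^3[2,1] = (-3)(1) + (5)(2) + (1)(1) = 8
A^3[2,2] = (-3)(0) + (5)(-2) + (1)(-1) = -11
A^3[2,3] = (-3)(0) + (5)(-1) + (1)(1) = -4
A^3[3,1] = (0)(1) + (1)(2) + (2)(1) = 4
A^3[3,2] = (0)(0) + (1)(-2) + (2)(-1) = -4
A^3[3,3] = (0)(0) + (1)(-1) + (2)(1) = 1
A^3 = 
  [  1,   0,   0]
  [  8, -11,  -4]
  [  4,  -4,   1]

A^4 = A^3·A:
A^4[1,1] = (1)(1) + (0)(2) + (0)(1) = 1
A^4[1,2] = (1)(0) + (0)(-2) + (0)(-1) = 0
A^4[1,3] = (1)(0) + (0)(-1) + (0)(1) = 0
A^4[2,1] = (8)(1) + (-11)(2) + (-4)(1) = -18
A^4[2,2] = (8)(0) + (-11)(-2) + (-4)(-1) = 26
A^4[2,3] = (8)(0) + (-11)(-1) + (-4)(1) = 7
A^4[3,1] = (4)(1) + (-4)(2) + (1)(1) = -3
A^4[3,2] = (4)(0) + (-4)(-2) + (1)(-1) = 7
A^4[3,3] = (4)(0) + (-4)(-1) + (1)(1) = 5
A^4 = 
  [  1,   0,   0]
  [-18,  26,   7]
  [ -3,   7,   5]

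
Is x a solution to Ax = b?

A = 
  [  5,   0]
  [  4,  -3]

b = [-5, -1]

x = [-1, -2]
No

Ax = [-5, 2] ≠ b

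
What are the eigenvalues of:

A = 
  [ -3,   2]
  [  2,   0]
λ = 1, -4

tr(A) = -3, det(A) = -4
Characteristic polynomial: λ² - tr(A)λ + det(A) = λ² + 3λ - 4
λ² + 3λ - 4 = (λ + 4)(λ - 1)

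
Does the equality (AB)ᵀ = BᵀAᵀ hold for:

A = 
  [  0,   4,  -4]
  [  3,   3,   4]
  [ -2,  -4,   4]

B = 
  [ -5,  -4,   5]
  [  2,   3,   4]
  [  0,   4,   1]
Yes

(AB)ᵀ = 
  [  8,  -9,   2]
  [ -4,  13,  12]
  [ 12,  31, -22]

BᵀAᵀ = 
  [  8,  -9,   2]
  [ -4,  13,  12]
  [ 12,  31, -22]

Both sides are equal — this is the standard identity (AB)ᵀ = BᵀAᵀ, which holds for all A, B.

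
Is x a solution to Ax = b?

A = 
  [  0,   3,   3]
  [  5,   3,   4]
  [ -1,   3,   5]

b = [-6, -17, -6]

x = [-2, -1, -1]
Yes

Ax = [-6, -17, -6] = b ✓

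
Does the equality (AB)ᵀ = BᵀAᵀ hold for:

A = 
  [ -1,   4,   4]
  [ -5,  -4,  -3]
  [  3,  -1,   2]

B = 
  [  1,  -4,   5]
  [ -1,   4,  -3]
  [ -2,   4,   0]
Yes

(AB)ᵀ = 
  [-13,   5,   0]
  [ 36,  -8,  -8]
  [-17, -13,  18]

BᵀAᵀ = 
  [-13,   5,   0]
  [ 36,  -8,  -8]
  [-17, -13,  18]

Both sides are equal — this is the standard identity (AB)ᵀ = BᵀAᵀ, which holds for all A, B.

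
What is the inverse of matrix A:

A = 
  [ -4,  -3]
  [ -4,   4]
det(A) = (-4)(4) - (-3)(-4) = -28
For a 2×2 matrix, A⁻¹ = (1/det(A)) · [[d, -b], [-c, a]]
    = (-1/28) · [[4, 3], [4, -4]]

A⁻¹ = 
  [ -1/7, -3/28]
  [ -1/7,   1/7]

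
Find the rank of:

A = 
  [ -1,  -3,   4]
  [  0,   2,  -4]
rank(A) = 2

Row reduce:
(no row operations needed)
REF = 
  [ -1,  -3,   4]
  [  0,   2,  -4]
Pivot columns: 1, 2 → 2 pivots.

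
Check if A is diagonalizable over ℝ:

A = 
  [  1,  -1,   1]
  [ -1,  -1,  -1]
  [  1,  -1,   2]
Yes

Characteristic polynomial: det(λI - A) = λ³ - 2λ² - 4λ + 2
By the rational root theorem any rational root is an integer dividing 2; none of those is a root, so p(λ) has no rational roots and hence (being an irreducible cubic) no repeated roots.
Discriminant of the cubic: Δ = 564
Δ > 0 ⇒ three distinct real eigenvalues: λ ≈ -1.514, 0.428, 3.086
Three distinct real eigenvalues, so A has 3 independent eigenvectors.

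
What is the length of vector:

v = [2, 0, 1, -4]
4.583

||v||₂ = √((2)² + (0)² + (1)² + (-4)²) = √21 = 4.583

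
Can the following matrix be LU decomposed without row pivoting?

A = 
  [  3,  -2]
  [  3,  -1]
Yes.
A[1,1] = 3 ≠ 0, so Gaussian elimination proceeds without a row swap: multiplier ℓ₂₁ = (3)/(3) = 1, and U[2,2] = -1 - (1)(-2) = 1.
L = 
  [  1,   0]
  [  1,   1]
U = 
  [  3,  -2]
  [  0,   1]
Check row 2 of LU: [(1)(3), (1)(-2) + 1] = [3, -1] = row 2 of A ✓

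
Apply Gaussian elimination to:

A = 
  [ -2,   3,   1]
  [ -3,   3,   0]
Row operations:
R2 → R2 - (3/2)·R1

Resulting echelon form:
REF = 
  [  -2,    3,    1]
  [   0, -3/2, -3/2]

Rank = 2 (number of non-zero pivot rows).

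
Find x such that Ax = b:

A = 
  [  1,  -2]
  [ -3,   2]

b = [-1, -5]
x = [3, 2]

Row reduce the augmented matrix [A|b]:
R2 → R2 + (3)·R1
REF = 
  [  1,  -2,  -1]
  [  0,  -4,  -8]

Back-substitution:
x₂ = (-8) / (-4) = 2
x₁ = (-1 - (-2)(2)) / 1 = 3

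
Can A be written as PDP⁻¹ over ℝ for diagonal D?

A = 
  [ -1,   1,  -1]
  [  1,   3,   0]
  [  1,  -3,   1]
No

Characteristic polynomial: det(λI - A) = λ³ - 3λ² - λ - 2
By the rational root theorem any rational root is an integer dividing 2; none of those is a root, so p(λ) has no rational roots and hence (being an irreducible cubic) no repeated roots.
Discriminant of the cubic: Δ = -419
Δ < 0 ⇒ one real eigenvalue and a complex-conjugate pair: λ ≈ 3.457, -0.2283 + 0.7256i, -0.2283 - 0.7256i
Has complex eigenvalues (not diagonalizable over ℝ).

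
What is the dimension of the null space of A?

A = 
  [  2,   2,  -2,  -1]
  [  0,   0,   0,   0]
nullity(A) = 3

Row reduce:
(no row operations needed)
REF = 
  [  2,   2,  -2,  -1]
  [  0,   0,   0,   0]
Pivot columns: 1 → 1 pivot.
rank(A) = 1, so nullity(A) = 4 - 1 = 3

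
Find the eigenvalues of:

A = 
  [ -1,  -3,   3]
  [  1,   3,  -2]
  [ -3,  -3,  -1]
Characteristic polynomial: det(λI - A) = λ³ - λ² + λ - 6
Testing integer divisors of the constant term: p(2) = 0, so (λ - 2) is a factor:
p(λ) = (λ - 2)(λ² + λ + 3)
λ² + λ + 3 = 0  ⇒  λ = (-1 ± √((1)² - 4·(3)))/2 = (-1 ± √(-11))/2
  = (-1 + i√11)/2,  (-1 - i√11)/2

λ = 2, (-1 + i√11)/2, (-1 - i√11)/2  (≈ 2, -0.5 + 1.658i, -0.5 - 1.658i)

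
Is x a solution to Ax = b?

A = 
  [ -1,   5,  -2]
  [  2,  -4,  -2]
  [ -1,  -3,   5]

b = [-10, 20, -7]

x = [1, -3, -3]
Yes

Ax = [-10, 20, -7] = b ✓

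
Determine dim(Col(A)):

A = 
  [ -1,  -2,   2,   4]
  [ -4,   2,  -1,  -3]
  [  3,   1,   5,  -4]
dim(Col(A)) = 3

Row reduce:
R2 → R2 - (4)·R1
R3 → R3 + (3)·R1
R3 → R3 + (1/2)·R2
REF = 
  [  -1,   -2,    2,    4]
  [   0,   10,   -9,  -19]
  [   0,    0, 13/2, -3/2]
Pivot columns: 1, 2, 3 → 3 pivots.
dim(Col(A)) = number of pivot columns = 3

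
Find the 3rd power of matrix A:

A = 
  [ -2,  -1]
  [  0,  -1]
A² = A·A:
A²[1,1] = (-2)(-2) + (-1)(0) = 4
A²[1,2] = (-2)(-1) + (-1)(-1) = 3
A²[2,1] = (0)(-2) + (-1)(0) = 0
A²[2,2] = (0)(-1) + (-1)(-1) = 1
A² = 
  [  4,   3]
  [  0,   1]

A^3 = A^2·A:
A^3[1,1] = (4)(-2) + (3)(0) = -8
A^3[1,2] = (4)(-1) + (3)(-1) = -7
A^3[2,1] = (0)(-2) + (1)(0) = 0
A^3[2,2] = (0)(-1) + (1)(-1) = -1
A^3 = 
  [ -8,  -7]
  [  0,  -1]

Therefore
A^3 = 
  [ -8,  -7]
  [  0,  -1]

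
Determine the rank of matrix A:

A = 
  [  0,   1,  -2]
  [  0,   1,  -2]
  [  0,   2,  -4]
rank(A) = 1

Row reduce:
R2 → R2 - (1)·R1
R3 → R3 - (2)·R1
REF = 
  [  0,   1,  -2]
  [  0,   0,   0]
  [  0,   0,   0]
Pivot columns: 2 → 1 pivot.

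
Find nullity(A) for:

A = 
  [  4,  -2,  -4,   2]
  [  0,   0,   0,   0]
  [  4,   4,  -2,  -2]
nullity(A) = 2

Row reduce:
R3 → R3 - (1)·R1
Swap R2 ↔ R3
REF = 
  [  4,  -2,  -4,   2]
  [  0,   6,   2,  -4]
  [  0,   0,   0,   0]
Pivot columns: 1, 2 → 2 pivots.
rank(A) = 2, so nullity(A) = 4 - 2 = 2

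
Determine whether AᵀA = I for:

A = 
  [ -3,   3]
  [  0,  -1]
No

AᵀA = 
  [  9,  -9]
  [ -9,  10]
≠ I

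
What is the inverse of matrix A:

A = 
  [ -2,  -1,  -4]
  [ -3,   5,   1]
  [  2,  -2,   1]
det(A) = (-2)·((5)(1) - (1)(-2)) - (-1)·((-3)(1) - (1)(2)) + (-4)·((-3)(-2) - (5)(2))
  = (-2)(7) - (-1)(-5) + (-4)(-4)
  = -3
det(A) = -3 ≠ 0, so A is invertible.

Cofactors Cᵢⱼ = (-1)ⁱ⁺ʲ·Mᵢⱼ:
C = 
  [  7,   5,  -4]
  [  9,   6,  -6]
  [ 19,  14, -13]

adj(A) = Cᵀ:
adj(A) = 
  [  7,   9,  19]
  [  5,   6,  14]
  [ -4,  -6, -13]

A⁻¹ = (-1/3) · adj(A):
A⁻¹ = 
  [ -7/3,    -3, -19/3]
  [ -5/3,    -2, -14/3]
  [  4/3,     2,  13/3]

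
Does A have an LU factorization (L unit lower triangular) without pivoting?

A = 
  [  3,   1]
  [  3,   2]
Yes.
A[1,1] = 3 ≠ 0, so Gaussian elimination proceeds without a row swap: multiplier ℓ₂₁ = (3)/(3) = 1, and U[2,2] = 2 - (1)(1) = 1.
L = 
  [  1,   0]
  [  1,   1]
U = 
  [  3,   1]
  [  0,   1]
Check row 2 of LU: [(1)(3), (1)(1) + 1] = [3, 2] = row 2 of A ✓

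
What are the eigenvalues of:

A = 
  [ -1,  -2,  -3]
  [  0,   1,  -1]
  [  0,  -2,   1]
Characteristic polynomial: det(λI - A) = λ³ - λ² - 3λ - 1
Testing integer divisors of the constant term: p(-1) = 0, so (λ + 1) is a factor:
p(λ) = (λ + 1)(λ² - 2λ - 1)
λ² - 2λ - 1 = 0  ⇒  λ = (2 ± √((-2)² - 4·(-1)))/2 = (2 ± √(8))/2
  = 1 + √2,  1 - √2

λ = -1, 1 + √2, 1 - √2  (≈ -1, 2.414, -0.4142)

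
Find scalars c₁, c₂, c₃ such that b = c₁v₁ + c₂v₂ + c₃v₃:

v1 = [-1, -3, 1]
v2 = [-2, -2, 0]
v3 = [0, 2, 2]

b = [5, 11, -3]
c1 = -3, c2 = -1, c3 = 0

b = -3·v1 + -1·v2 + 0·v3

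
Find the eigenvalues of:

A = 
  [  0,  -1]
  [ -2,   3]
tr(A) = 3, det(A) = -2
Characteristic polynomial: λ² - tr(A)λ + det(A) = λ² - 3λ - 2
λ² - 3λ - 2 = 0  ⇒  λ = (3 ± √((-3)² - 4·(-2)))/2 = (3 ± √(17))/2
  = (3 + √17)/2,  (3 - √17)/2

λ = (3 + √17)/2, (3 - √17)/2  (≈ 3.562, -0.5616)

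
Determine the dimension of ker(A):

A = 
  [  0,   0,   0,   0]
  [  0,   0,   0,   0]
nullity(A) = 4

Row reduce:
(no row operations needed)
REF = 
  [  0,   0,   0,   0]
  [  0,   0,   0,   0]
Pivot columns: none → 0 pivots.
rank(A) = 0, so nullity(A) = 4 - 0 = 4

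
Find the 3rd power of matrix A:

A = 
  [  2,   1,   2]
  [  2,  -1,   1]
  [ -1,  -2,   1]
A² = A·A:
A²[1,1] = (2)(2) + (1)(2) + (2)(-1) = 4
A²[1,2] = (2)(1) + (1)(-1) + (2)(-2) = -3
A²[1,3] = (2)(2) + (1)(1) + (2)(1) = 7
A²[2,1] = (2)(2) + (-1)(2) + (1)(-1) = 1
A²[2,2] = (2)(1) + (-1)(-1) + (1)(-2) = 1
A²[2,3] = (2)(2) + (-1)(1) + (1)(1) = 4
A²[3,1] = (-1)(2) + (-2)(2) + (1)(-1) = -7
A²[3,2] = (-1)(1) + (-2)(-1) + (1)(-2) = -1
A²[3,3] = (-1)(2) + (-2)(1) + (1)(1) = -3
A² = 
  [  4,  -3,   7]
  [  1,   1,   4]
  [ -7,  -1,  -3]

A^3 = A^2·A:
A^3[1,1] = (4)(2) + (-3)(2) + (7)(-1) = -5
A^3[1,2] = (4)(1) + (-3)(-1) + (7)(-2) = -7
A^3[1,3] = (4)(2) + (-3)(1) + (7)(1) = 12
A^3[2,1] = (1)(2) + (1)(2) + (4)(-1) = 0
A^3[2,2] = (1)(1) + (1)(-1) + (4)(-2) = -8
A^3[2,3] = (1)(2) + (1)(1) + (4)(1) = 7
A^3[3,1] = (-7)(2) + (-1)(2) + (-3)(-1) = -13
A^3[3,2] = (-7)(1) + (-1)(-1) + (-3)(-2) = 0
A^3[3,3] = (-7)(2) + (-1)(1) + (-3)(1) = -18
A^3 = 
  [ -5,  -7,  12]
  [  0,  -8,   7]
  [-13,   0, -18]

Therefore
A^3 = 
  [ -5,  -7,  12]
  [  0,  -8,   7]
  [-13,   0, -18]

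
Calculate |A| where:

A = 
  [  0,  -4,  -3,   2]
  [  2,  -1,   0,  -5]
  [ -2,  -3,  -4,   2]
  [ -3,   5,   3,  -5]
Cofactor expansion along row 1: det(A) = a₁₁M₁₁ - a₁₂M₁₂ + a₁₃M₁₃ - a₁₄M₁₄

M₁₁ = det[[-1, 0, -5]; [-3, -4, 2]; [5, 3, -5]]
  = (-1)·((-4)(-5) - (2)(3)) - (0)·((-3)(-5) - (2)(5)) + (-5)·((-3)(3) - (-4)(5))
  = (-1)(14) - (0)(5) + (-5)(11)
  = -69
M₁₂ = det[[2, 0, -5]; [-2, -4, 2]; [-3, 3, -5]]
  = (2)·((-4)(-5) - (2)(3)) - (0)·((-2)(-5) - (2)(-3)) + (-5)·((-2)(3) - (-4)(-3))
  = (2)(14) - (0)(16) + (-5)(-18)
  = 118
M₁₃ = det[[2, -1, -5]; [-2, -3, 2]; [-3, 5, -5]]
  = (2)·((-3)(-5) - (2)(5)) - (-1)·((-2)(-5) - (2)(-3)) + (-5)·((-2)(5) - (-3)(-3))
  = (2)(5) - (-1)(16) + (-5)(-19)
  = 121
M₁₄ = det[[2, -1, 0]; [-2, -3, -4]; [-3, 5, 3]]
  = (2)·((-3)(3) - (-4)(5)) - (-1)·((-2)(3) - (-4)(-3)) + (0)·((-2)(5) - (-3)(-3))
  = (2)(11) - (-1)(-18) + (0)(-19)
  = 4

det(A) = (0)(-69) - (-4)(118) + (-3)(121) - (2)(4) = 101

det(A) = 101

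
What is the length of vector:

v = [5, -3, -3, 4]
7.681

||v||₂ = √((5)² + (-3)² + (-3)² + (4)²) = √59 = 7.681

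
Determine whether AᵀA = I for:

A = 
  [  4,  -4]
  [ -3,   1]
No

AᵀA = 
  [ 25, -19]
  [-19,  17]
≠ I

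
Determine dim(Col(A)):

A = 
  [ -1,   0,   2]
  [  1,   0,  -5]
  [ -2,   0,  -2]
Row reduce:
R2 → R2 + (1)·R1
R3 → R3 - (2)·R1
R3 → R3 - (2)·R2
REF = 
  [ -1,   0,   2]
  [  0,   0,  -3]
  [  0,   0,   0]
Pivot columns: 1, 3 → 2 pivots.
dim(Col(A)) = number of pivot columns = 2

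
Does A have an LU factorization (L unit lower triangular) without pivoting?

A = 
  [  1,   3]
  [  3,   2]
Yes.
A[1,1] = 1 ≠ 0, so Gaussian elimination proceeds without a row swap: multiplier ℓ₂₁ = (3)/(1) = 3, and U[2,2] = 2 - (3)(3) = -7.
L = 
  [  1,   0]
  [  3,   1]
U = 
  [  1,   3]
  [  0,  -7]
Check row 2 of LU: [(3)(1), (3)(3) + (-7)] = [3, 2] = row 2 of A ✓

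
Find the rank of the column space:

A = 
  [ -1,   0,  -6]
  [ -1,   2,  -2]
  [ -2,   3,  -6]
dim(Col(A)) = 2

Row reduce:
R2 → R2 - (1)·R1
R3 → R3 - (2)·R1
R3 → R3 - (3/2)·R2
REF = 
  [ -1,   0,  -6]
  [  0,   2,   4]
  [  0,   0,   0]
Pivot columns: 1, 2 → 2 pivots.
dim(Col(A)) = number of pivot columns = 2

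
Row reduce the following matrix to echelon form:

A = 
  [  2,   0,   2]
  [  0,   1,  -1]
Row operations:
No row operations needed (already in echelon form).

Resulting echelon form:
REF = 
  [  2,   0,   2]
  [  0,   1,  -1]

Rank = 2 (number of non-zero pivot rows).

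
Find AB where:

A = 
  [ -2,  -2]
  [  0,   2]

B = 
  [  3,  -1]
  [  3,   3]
A is 2×2 and B is 2×2, so AB is 2×2. Each entry is (row of A)·(column of B):
AB[1,1] = (-2)(3) + (-2)(3) = -12
AB[1,2] = (-2)(-1) + (-2)(3) = -4
AB[2,1] = (0)(3) + (2)(3) = 6
AB[2,2] = (0)(-1) + (2)(3) = 6

AB = 
  [-12,  -4]
  [  6,   6]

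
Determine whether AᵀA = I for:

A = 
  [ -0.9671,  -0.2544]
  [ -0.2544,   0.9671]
Yes

AᵀA = 
  [  1,   0]
  [  0,   1]
≈ I (equal to I up to the 4-dp rounding of the entries)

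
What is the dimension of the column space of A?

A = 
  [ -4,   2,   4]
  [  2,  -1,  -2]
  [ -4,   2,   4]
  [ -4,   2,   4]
dim(Col(A)) = 1

Row reduce:
R2 → R2 + (1/2)·R1
R3 → R3 - (1)·R1
R4 → R4 - (1)·R1
REF = 
  [ -4,   2,   4]
  [  0,   0,   0]
  [  0,   0,   0]
  [  0,   0,   0]
Pivot columns: 1 → 1 pivot.
dim(Col(A)) = number of pivot columns = 1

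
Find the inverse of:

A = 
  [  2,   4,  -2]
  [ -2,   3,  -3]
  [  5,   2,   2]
det(A) = (2)·((3)(2) - (-3)(2)) - (4)·((-2)(2) - (-3)(5)) + (-2)·((-2)(2) - (3)(5))
  = (2)(12) - (4)(11) + (-2)(-19)
  = 18
det(A) = 18 ≠ 0, so A is invertible.

Cofactors Cᵢⱼ = (-1)ⁱ⁺ʲ·Mᵢⱼ:
C = 
  [ 12, -11, -19]
  [-12,  14,  16]
  [ -6,  10,  14]

adj(A) = Cᵀ:
adj(A) = 
  [ 12, -12,  -6]
  [-11,  14,  10]
  [-19,  16,  14]

A⁻¹ = (1/18) · adj(A):
A⁻¹ = 
  [   2/3,   -2/3,   -1/3]
  [-11/18,    7/9,    5/9]
  [-19/18,    8/9,    7/9]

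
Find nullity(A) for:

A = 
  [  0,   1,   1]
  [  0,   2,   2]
nullity(A) = 2

Row reduce:
R2 → R2 - (2)·R1
REF = 
  [  0,   1,   1]
  [  0,   0,   0]
Pivot columns: 2 → 1 pivot.
rank(A) = 1, so nullity(A) = 3 - 1 = 2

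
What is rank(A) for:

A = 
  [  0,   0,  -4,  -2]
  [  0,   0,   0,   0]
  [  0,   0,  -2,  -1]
Row reduce:
R3 → R3 - (1/2)·R1
REF = 
  [  0,   0,  -4,  -2]
  [  0,   0,   0,   0]
  [  0,   0,   0,   0]
Pivot columns: 3 → 1 pivot.

rank(A) = 1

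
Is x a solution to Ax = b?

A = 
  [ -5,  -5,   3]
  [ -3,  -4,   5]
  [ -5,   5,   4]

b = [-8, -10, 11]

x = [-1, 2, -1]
Yes

Ax = [-8, -10, 11] = b ✓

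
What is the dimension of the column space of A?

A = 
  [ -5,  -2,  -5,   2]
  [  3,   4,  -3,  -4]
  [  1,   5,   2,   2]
dim(Col(A)) = 3

Row reduce:
R2 → R2 + (3/5)·R1
R3 → R3 + (1/5)·R1
R3 → R3 - (23/14)·R2
REF = 
  [   -5,    -2,    -5,     2]
  [    0,  14/5,    -6, -14/5]
  [    0,     0,  76/7,     7]
Pivot columns: 1, 2, 3 → 3 pivots.
dim(Col(A)) = number of pivot columns = 3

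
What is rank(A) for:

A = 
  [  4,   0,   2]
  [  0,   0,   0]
rank(A) = 1

Row reduce:
(no row operations needed)
REF = 
  [  4,   0,   2]
  [  0,   0,   0]
Pivot columns: 1 → 1 pivot.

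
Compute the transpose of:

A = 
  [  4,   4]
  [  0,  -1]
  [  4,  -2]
Aᵀ = 
  [  4,   0,   4]
  [  4,  -1,  -2]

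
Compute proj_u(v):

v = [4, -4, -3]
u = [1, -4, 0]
v·u = (4)(1) + (-4)(-4) + (-3)(0) = 20
u·u = (1)² + (-4)² + (0)² = 17
proj_u(v) = (v·u / u·u) × u = (20/17) × u

proj_u(v) = [20/17, -80/17, 0]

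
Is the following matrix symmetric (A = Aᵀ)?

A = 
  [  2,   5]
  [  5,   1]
Yes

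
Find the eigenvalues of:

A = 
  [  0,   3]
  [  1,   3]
tr(A) = 3, det(A) = -3
Characteristic polynomial: λ² - tr(A)λ + det(A) = λ² - 3λ - 3
λ² - 3λ - 3 = 0  ⇒  λ = (3 ± √((-3)² - 4·(-3)))/2 = (3 ± √(21))/2
  = (3 + √21)/2,  (3 - √21)/2

λ = (3 + √21)/2, (3 - √21)/2  (≈ 3.791, -0.7913)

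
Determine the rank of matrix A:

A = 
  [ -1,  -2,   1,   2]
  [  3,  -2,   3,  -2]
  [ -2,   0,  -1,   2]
rank(A) = 2

Row reduce:
R2 → R2 + (3)·R1
R3 → R3 - (2)·R1
R3 → R3 + (1/2)·R2
REF = 
  [ -1,  -2,   1,   2]
  [  0,  -8,   6,   4]
  [  0,   0,   0,   0]
Pivot columns: 1, 2 → 2 pivots.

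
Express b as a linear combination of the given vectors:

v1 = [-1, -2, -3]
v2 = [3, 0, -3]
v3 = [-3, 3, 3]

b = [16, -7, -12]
c1 = -1, c2 = 2, c3 = -3

b = -1·v1 + 2·v2 + -3·v3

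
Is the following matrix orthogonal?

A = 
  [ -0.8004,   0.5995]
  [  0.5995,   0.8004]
Yes

AᵀA = 
  [  1,   0]
  [  0,   1]
≈ I (equal to I up to the 4-dp rounding of the entries)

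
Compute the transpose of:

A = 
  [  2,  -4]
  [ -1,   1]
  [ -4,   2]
Aᵀ = 
  [  2,  -1,  -4]
  [ -4,   1,   2]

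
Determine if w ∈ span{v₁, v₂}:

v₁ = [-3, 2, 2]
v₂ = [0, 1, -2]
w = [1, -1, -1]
No

Form the augmented matrix and row-reduce:
[v₁|v₂|w] = 
  [ -3,   0,   1]
  [  2,   1,  -1]
  [  2,  -2,  -1]
R2 → R2 + (2/3)·R1
R3 → R3 + (2/3)·R1
R3 → R3 + (2)·R2
REF = 
  [  -3,    0,    1]
  [   0,    1, -1/3]
  [   0,    0,   -1]

Row 3 reads [0 0 | -1], i.e. 0 = -1, so the system is inconsistent and w ∉ span{v₁, v₂}.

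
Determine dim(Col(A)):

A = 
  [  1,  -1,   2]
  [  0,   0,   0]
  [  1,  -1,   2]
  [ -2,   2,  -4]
dim(Col(A)) = 1

Row reduce:
R3 → R3 - (1)·R1
R4 → R4 + (2)·R1
REF = 
  [  1,  -1,   2]
  [  0,   0,   0]
  [  0,   0,   0]
  [  0,   0,   0]
Pivot columns: 1 → 1 pivot.
dim(Col(A)) = number of pivot columns = 1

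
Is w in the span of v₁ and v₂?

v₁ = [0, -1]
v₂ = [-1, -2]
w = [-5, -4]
Yes

Form the augmented matrix and row-reduce:
[v₁|v₂|w] = 
  [  0,  -1,  -5]
  [ -1,  -2,  -4]
Swap R1 ↔ R2
REF = 
  [ -1,  -2,  -4]
  [  0,  -1,  -5]

No row of the form [0 0 | nonzero], so the system is consistent. Back-substitution gives c₁ = -6, c₂ = 5: w = (-6)·v₁ + (5)·v₂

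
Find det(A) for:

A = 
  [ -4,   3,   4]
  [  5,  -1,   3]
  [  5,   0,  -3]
Cofactor expansion along row 1:
det(A) = (-4)·((-1)(-3) - (3)(0)) - (3)·((5)(-3) - (3)(5)) + (4)·((5)(0) - (-1)(5))
  = (-4)(3) - (3)(-30) + (4)(5)
  = 98

det(A) = 98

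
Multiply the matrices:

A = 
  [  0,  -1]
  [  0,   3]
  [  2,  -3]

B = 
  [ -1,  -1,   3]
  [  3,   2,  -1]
AB = 
  [ -3,  -2,   1]
  [  9,   6,  -3]
  [-11,  -8,   9]

A is 3×2 and B is 2×3, so AB is 3×3. Each entry is (row of A)·(column of B):
AB[1,1] = (0)(-1) + (-1)(3) = -3
AB[1,2] = (0)(-1) + (-1)(2) = -2
AB[1,3] = (0)(3) + (-1)(-1) = 1
AB[2,1] = (0)(-1) + (3)(3) = 9
AB[2,2] = (0)(-1) + (3)(2) = 6
AB[2,3] = (0)(3) + (3)(-1) = -3
AB[3,1] = (2)(-1) + (-3)(3) = -11
AB[3,2] = (2)(-1) + (-3)(2) = -8
AB[3,3] = (2)(3) + (-3)(-1) = 9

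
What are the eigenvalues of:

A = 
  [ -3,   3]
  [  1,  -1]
tr(A) = -4, det(A) = 0
Characteristic polynomial: λ² - tr(A)λ + det(A) = λ² + 4λ
λ² + 4λ = λ(λ + 4)

λ = 0, -4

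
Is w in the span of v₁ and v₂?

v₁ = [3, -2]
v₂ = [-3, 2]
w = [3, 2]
No

Form the augmented matrix and row-reduce:
[v₁|v₂|w] = 
  [  3,  -3,   3]
  [ -2,   2,   2]
R2 → R2 + (2/3)·R1
REF = 
  [  3,  -3,   3]
  [  0,   0,   4]

Row 2 reads [0 0 | 4], i.e. 0 = 4, so the system is inconsistent and w ∉ span{v₁, v₂}.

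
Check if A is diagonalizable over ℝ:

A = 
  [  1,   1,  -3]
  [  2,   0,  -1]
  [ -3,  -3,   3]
No

Characteristic polynomial: det(λI - A) = λ³ - 4λ² - 11λ - 12
By the rational root theorem any rational root is an integer dividing 12; none of those is a root, so p(λ) has no rational roots and hence (being an irreducible cubic) no repeated roots.
Discriminant of the cubic: Δ = -9204
Δ < 0 ⇒ one real eigenvalue and a complex-conjugate pair: λ ≈ 6.118, -1.059 + 0.9162i, -1.059 - 0.9162i
Has complex eigenvalues (not diagonalizable over ℝ).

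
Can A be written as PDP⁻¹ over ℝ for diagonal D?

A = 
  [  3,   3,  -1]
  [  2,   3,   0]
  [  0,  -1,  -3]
Yes

Characteristic polynomial: det(λI - A) = λ³ - 3λ² - 15λ + 7
By the rational root theorem any rational root is an integer dividing 7; none of those is a root, so p(λ) has no rational roots and hence (being an irreducible cubic) no repeated roots.
Discriminant of the cubic: Δ = 20628
Δ > 0 ⇒ three distinct real eigenvalues: λ ≈ -2.931, 0.4344, 5.497
Three distinct real eigenvalues, so A has 3 independent eigenvectors.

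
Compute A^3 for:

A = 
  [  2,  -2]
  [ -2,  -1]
A² = A·A:
A²[1,1] = (2)(2) + (-2)(-2) = 8
A²[1,2] = (2)(-2) + (-2)(-1) = -2
A²[2,1] = (-2)(2) + (-1)(-2) = -2
A²[2,2] = (-2)(-2) + (-1)(-1) = 5
A² = 
  [  8,  -2]
  [ -2,   5]

A^3 = A^2·A:
A^3[1,1] = (8)(2) + (-2)(-2) = 20
A^3[1,2] = (8)(-2) + (-2)(-1) = -14
A^3[2,1] = (-2)(2) + (5)(-2) = -14
A^3[2,2] = (-2)(-2) + (5)(-1) = -1
A^3 = 
  [ 20, -14]
  [-14,  -1]

Therefore
A^3 = 
  [ 20, -14]
  [-14,  -1]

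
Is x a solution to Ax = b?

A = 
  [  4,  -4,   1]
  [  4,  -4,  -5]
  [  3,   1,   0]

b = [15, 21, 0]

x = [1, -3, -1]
Yes

Ax = [15, 21, 0] = b ✓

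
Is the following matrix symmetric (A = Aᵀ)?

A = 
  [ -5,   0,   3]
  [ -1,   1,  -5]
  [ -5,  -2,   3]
No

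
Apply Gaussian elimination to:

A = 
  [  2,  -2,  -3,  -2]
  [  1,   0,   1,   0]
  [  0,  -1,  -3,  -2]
Row operations:
R2 → R2 - (1/2)·R1
R3 → R3 + (1)·R2

Resulting echelon form:
REF = 
  [   2,   -2,   -3,   -2]
  [   0,    1,  5/2,    1]
  [   0,    0, -1/2,   -1]

Rank = 3 (number of non-zero pivot rows).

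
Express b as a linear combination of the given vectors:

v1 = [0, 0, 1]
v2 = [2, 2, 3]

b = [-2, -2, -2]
c1 = 1, c2 = -1

b = 1·v1 + -1·v2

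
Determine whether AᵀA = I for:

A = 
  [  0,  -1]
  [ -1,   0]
Yes

AᵀA = 
  [  1,   0]
  [  0,   1]
= I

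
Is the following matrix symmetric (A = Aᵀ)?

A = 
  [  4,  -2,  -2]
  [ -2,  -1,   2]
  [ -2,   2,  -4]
Yes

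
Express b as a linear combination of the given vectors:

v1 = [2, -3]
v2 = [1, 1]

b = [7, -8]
c1 = 3, c2 = 1

b = 3·v1 + 1·v2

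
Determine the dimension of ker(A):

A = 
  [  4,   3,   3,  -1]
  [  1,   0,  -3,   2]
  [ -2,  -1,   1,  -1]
nullity(A) = 2

Row reduce:
R2 → R2 - (1/4)·R1
R3 → R3 + (1/2)·R1
R3 → R3 + (2/3)·R2
REF = 
  [    4,     3,     3,    -1]
  [    0,  -3/4, -15/4,   9/4]
  [    0,     0,     0,     0]
Pivot columns: 1, 2 → 2 pivots.
rank(A) = 2, so nullity(A) = 4 - 2 = 2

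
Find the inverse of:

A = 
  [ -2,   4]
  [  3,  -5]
det(A) = (-2)(-5) - (4)(3) = -2
For a 2×2 matrix, A⁻¹ = (1/det(A)) · [[d, -b], [-c, a]]
    = (-1/2) · [[-5, -4], [-3, -2]]

A⁻¹ = 
  [5/2,   2]
  [3/2,   1]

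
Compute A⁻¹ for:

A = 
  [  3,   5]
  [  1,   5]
det(A) = (3)(5) - (5)(1) = 10
For a 2×2 matrix, A⁻¹ = (1/det(A)) · [[d, -b], [-c, a]]
    = (1/10) · [[5, -5], [-1, 3]]

A⁻¹ = 
  [  1/2,  -1/2]
  [-1/10,  3/10]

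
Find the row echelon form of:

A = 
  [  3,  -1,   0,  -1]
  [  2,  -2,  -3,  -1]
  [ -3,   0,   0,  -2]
Row operations:
R2 → R2 - (2/3)·R1
R3 → R3 + (1)·R1
R3 → R3 - (3/4)·R2

Resulting echelon form:
REF = 
  [    3,    -1,     0,    -1]
  [    0,  -4/3,    -3,  -1/3]
  [    0,     0,   9/4, -11/4]

Rank = 3 (number of non-zero pivot rows).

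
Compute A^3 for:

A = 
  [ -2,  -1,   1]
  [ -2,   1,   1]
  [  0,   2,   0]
A² = A·A:
A²[1,1] = (-2)(-2) + (-1)(-2) + (1)(0) = 6
A²[1,2] = (-2)(-1) + (-1)(1) + (1)(2) = 3
A²[1,3] = (-2)(1) + (-1)(1) + (1)(0) = -3
A²[2,1] = (-2)(-2) + (1)(-2) + (1)(0) = 2
A²[2,2] = (-2)(-1) + (1)(1) + (1)(2) = 5
A²[2,3] = (-2)(1) + (1)(1) + (1)(0) = -1
A²[3,1] = (0)(-2) + (2)(-2) + (0)(0) = -4
A²[3,2] = (0)(-1) + (2)(1) + (0)(2) = 2
A²[3,3] = (0)(1) + (2)(1) + (0)(0) = 2
A² = 
  [  6,   3,  -3]
  [  2,   5,  -1]
  [ -4,   2,   2]

A^3 = A^2·A:
A^3[1,1] = (6)(-2) + (3)(-2) + (-3)(0) = -18
A^3[1,2] = (6)(-1) + (3)(1) + (-3)(2) = -9
A^3[1,3] = (6)(1) + (3)(1) + (-3)(0) = 9
A^3[2,1] = (2)(-2) + (5)(-2) + (-1)(0) = -14
A^3[2,2] = (2)(-1) + (5)(1) + (-1)(2) = 1
A^3[2,3] = (2)(1) + (5)(1) + (-1)(0) = 7
A^3[3,1] = (-4)(-2) + (2)(-2) + (2)(0) = 4
A^3[3,2] = (-4)(-1) + (2)(1) + (2)(2) = 10
A^3[3,3] = (-4)(1) + (2)(1) + (2)(0) = -2
A^3 = 
  [-18,  -9,   9]
  [-14,   1,   7]
  [  4,  10,  -2]

Therefore
A^3 = 
  [-18,  -9,   9]
  [-14,   1,   7]
  [  4,  10,  -2]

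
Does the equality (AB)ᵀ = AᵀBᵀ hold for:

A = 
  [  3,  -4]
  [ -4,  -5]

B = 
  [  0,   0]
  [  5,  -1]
No

(AB)ᵀ = 
  [-20, -25]
  [  4,   5]

AᵀBᵀ = 
  [  0,  19]
  [  0, -15]

The two matrices differ, so (AB)ᵀ ≠ AᵀBᵀ in general. The correct identity is (AB)ᵀ = BᵀAᵀ.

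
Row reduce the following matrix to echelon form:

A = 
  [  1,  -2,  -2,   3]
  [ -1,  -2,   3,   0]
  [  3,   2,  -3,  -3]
Row operations:
R2 → R2 + (1)·R1
R3 → R3 - (3)·R1
R3 → R3 + (2)·R2

Resulting echelon form:
REF = 
  [  1,  -2,  -2,   3]
  [  0,  -4,   1,   3]
  [  0,   0,   5,  -6]

Rank = 3 (number of non-zero pivot rows).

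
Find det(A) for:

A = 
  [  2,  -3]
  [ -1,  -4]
For a 2×2 matrix, det = ad - bc = (2)(-4) - (-3)(-1) = -11

det(A) = -11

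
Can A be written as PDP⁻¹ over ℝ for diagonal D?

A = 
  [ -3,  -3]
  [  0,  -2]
Yes

tr(A) = -5, det(A) = 6
Characteristic polynomial: λ² - tr(A)λ + det(A) = λ² + 5λ + 6
λ² + 5λ + 6 = (λ + 3)(λ + 2)
Eigenvalues: -2, -3
λ=-3: alg. mult. = 1, geom. mult. = 2 - rank(A - (-3)I) = 2 - 1 = 1
λ=-2: alg. mult. = 1, geom. mult. = 2 - rank(A - (-2)I) = 2 - 1 = 1
Sum of geometric multiplicities equals n, so A has n independent eigenvectors.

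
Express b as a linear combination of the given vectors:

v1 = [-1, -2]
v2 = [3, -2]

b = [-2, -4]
c1 = 2, c2 = 0

b = 2·v1 + 0·v2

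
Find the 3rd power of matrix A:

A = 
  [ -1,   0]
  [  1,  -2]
A^3 = 
  [ -1,   0]
  [  7,  -8]

A² = A·A:
A²[1,1] = (-1)(-1) + (0)(1) = 1
A²[1,2] = (-1)(0) + (0)(-2) = 0
A²[2,1] = (1)(-1) + (-2)(1) = -3
A²[2,2] = (1)(0) + (-2)(-2) = 4
A² = 
  [  1,   0]
  [ -3,   4]

A^3 = A^2·A:
A^3[1,1] = (1)(-1) + (0)(1) = -1
A^3[1,2] = (1)(0) + (0)(-2) = 0
A^3[2,1] = (-3)(-1) + (4)(1) = 7
A^3[2,2] = (-3)(0) + (4)(-2) = -8
A^3 = 
  [ -1,   0]
  [  7,  -8]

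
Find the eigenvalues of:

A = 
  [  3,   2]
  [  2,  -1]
λ = 1 + 2√2, 1 - 2√2  (≈ 3.828, -1.828)

tr(A) = 2, det(A) = -7
Characteristic polynomial: λ² - tr(A)λ + det(A) = λ² - 2λ - 7
λ² - 2λ - 7 = 0  ⇒  λ = (2 ± √((-2)² - 4·(-7)))/2 = (2 ± √(32))/2
  = 1 + 2√2,  1 - 2√2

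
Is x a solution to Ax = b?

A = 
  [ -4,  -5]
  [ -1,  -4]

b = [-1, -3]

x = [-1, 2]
No

Ax = [-6, -7] ≠ b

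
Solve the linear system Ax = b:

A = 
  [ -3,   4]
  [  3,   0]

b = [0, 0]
Row reduce the augmented matrix [A|b]:
R2 → R2 + (1)·R1
REF = 
  [ -3,   4,   0]
  [  0,   4,   0]

Back-substitution:
x₂ = 0 / 4 = 0
x₁ = (0 - (4)(0)) / (-3) = 0

x = [0, 0]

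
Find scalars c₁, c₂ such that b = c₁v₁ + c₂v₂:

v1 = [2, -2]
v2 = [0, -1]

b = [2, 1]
c1 = 1, c2 = -3

b = 1·v1 + -3·v2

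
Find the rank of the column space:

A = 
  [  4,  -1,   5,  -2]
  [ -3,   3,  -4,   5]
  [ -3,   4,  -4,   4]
dim(Col(A)) = 3

Row reduce:
R2 → R2 + (3/4)·R1
R3 → R3 + (3/4)·R1
R3 → R3 - (13/9)·R2
REF = 
  [    4,    -1,     5,    -2]
  [    0,   9/4,  -1/4,   7/2]
  [    0,     0,   1/9, -23/9]
Pivot columns: 1, 2, 3 → 3 pivots.
dim(Col(A)) = number of pivot columns = 3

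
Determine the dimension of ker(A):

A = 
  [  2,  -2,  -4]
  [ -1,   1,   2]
nullity(A) = 2

Row reduce:
R2 → R2 + (1/2)·R1
REF = 
  [  2,  -2,  -4]
  [  0,   0,   0]
Pivot columns: 1 → 1 pivot.
rank(A) = 1, so nullity(A) = 3 - 1 = 2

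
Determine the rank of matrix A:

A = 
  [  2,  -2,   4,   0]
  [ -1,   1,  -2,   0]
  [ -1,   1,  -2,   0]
Row reduce:
R2 → R2 + (1/2)·R1
R3 → R3 + (1/2)·R1
REF = 
  [  2,  -2,   4,   0]
  [  0,   0,   0,   0]
  [  0,   0,   0,   0]
Pivot columns: 1 → 1 pivot.

rank(A) = 1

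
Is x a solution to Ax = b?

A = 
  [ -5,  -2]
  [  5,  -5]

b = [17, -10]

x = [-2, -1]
No

Ax = [12, -5] ≠ b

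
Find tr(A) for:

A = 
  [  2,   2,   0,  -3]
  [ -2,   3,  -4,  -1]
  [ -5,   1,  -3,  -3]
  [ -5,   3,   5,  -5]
-3

tr(A) = 2 + 3 + -3 + -5 = -3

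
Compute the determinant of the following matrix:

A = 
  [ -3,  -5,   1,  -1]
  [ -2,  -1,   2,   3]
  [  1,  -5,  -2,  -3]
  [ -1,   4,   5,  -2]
230

Cofactor expansion along row 1: det(A) = a₁₁M₁₁ - a₁₂M₁₂ + a₁₃M₁₃ - a₁₄M₁₄

M₁₁ = det[[-1, 2, 3]; [-5, -2, -3]; [4, 5, -2]]
  = (-1)·((-2)(-2) - (-3)(5)) - (2)·((-5)(-2) - (-3)(4)) + (3)·((-5)(5) - (-2)(4))
  = (-1)(19) - (2)(22) + (3)(-17)
  = -114
M₁₂ = det[[-2, 2, 3]; [1, -2, -3]; [-1, 5, -2]]
  = (-2)·((-2)(-2) - (-3)(5)) - (2)·((1)(-2) - (-3)(-1)) + (3)·((1)(5) - (-2)(-1))
  = (-2)(19) - (2)(-5) + (3)(3)
  = -19
M₁₃ = det[[-2, -1, 3]; [1, -5, -3]; [-1, 4, -2]]
  = (-2)·((-5)(-2) - (-3)(4)) - (-1)·((1)(-2) - (-3)(-1)) + (3)·((1)(4) - (-5)(-1))
  = (-2)(22) - (-1)(-5) + (3)(-1)
  = -52
M₁₄ = det[[-2, -1, 2]; [1, -5, -2]; [-1, 4, 5]]
  = (-2)·((-5)(5) - (-2)(4)) - (-1)·((1)(5) - (-2)(-1)) + (2)·((1)(4) - (-5)(-1))
  = (-2)(-17) - (-1)(3) + (2)(-1)
  = 35

det(A) = (-3)(-114) - (-5)(-19) + (1)(-52) - (-1)(35) = 230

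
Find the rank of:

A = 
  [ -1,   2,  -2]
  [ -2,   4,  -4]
Row reduce:
R2 → R2 - (2)·R1
REF = 
  [ -1,   2,  -2]
  [  0,   0,   0]
Pivot columns: 1 → 1 pivot.

rank(A) = 1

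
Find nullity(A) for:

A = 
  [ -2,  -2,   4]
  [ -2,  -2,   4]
nullity(A) = 2

Row reduce:
R2 → R2 - (1)·R1
REF = 
  [ -2,  -2,   4]
  [  0,   0,   0]
Pivot columns: 1 → 1 pivot.
rank(A) = 1, so nullity(A) = 3 - 1 = 2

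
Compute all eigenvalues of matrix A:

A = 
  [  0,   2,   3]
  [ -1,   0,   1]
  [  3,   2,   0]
Characteristic polynomial: det(λI - A) = λ³ - 9λ
The constant term is 0, so λ = 0 is a root: p(λ) = λ(λ² - 9)
λ² - 9 = (λ + 3)(λ - 3)

λ = 0, 3, -3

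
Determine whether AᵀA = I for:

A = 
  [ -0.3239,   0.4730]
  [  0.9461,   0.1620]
No

AᵀA = 
  [  1,   0.0001]
  [  0.0001,   0.2500]
≠ I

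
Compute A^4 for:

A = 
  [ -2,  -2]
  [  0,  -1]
A^4 = 
  [ 16,  30]
  [  0,   1]

A² = A·A:
A²[1,1] = (-2)(-2) + (-2)(0) = 4
A²[1,2] = (-2)(-2) + (-2)(-1) = 6
A²[2,1] = (0)(-2) + (-1)(0) = 0
A²[2,2] = (0)(-2) + (-1)(-1) = 1
A² = 
  [  4,   6]
  [  0,   1]

A^3 = A^2·A:
A^3[1,1] = (4)(-2) + (6)(0) = -8
A^3[1,2] = (4)(-2) + (6)(-1) = -14
A^3[2,1] = (0)(-2) + (1)(0) = 0
A^3[2,2] = (0)(-2) + (1)(-1) = -1
A^3 = 
  [ -8, -14]
  [  0,  -1]

A^4 = A^3·A:
A^4[1,1] = (-8)(-2) + (-14)(0) = 16
A^4[1,2] = (-8)(-2) + (-14)(-1) = 30
A^4[2,1] = (0)(-2) + (-1)(0) = 0
A^4[2,2] = (0)(-2) + (-1)(-1) = 1
A^4 = 
  [ 16,  30]
  [  0,   1]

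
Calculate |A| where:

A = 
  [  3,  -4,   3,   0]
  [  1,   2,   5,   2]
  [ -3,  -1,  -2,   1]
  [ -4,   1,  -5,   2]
154

Cofactor expansion along row 1: det(A) = a₁₁M₁₁ - a₁₂M₁₂ + a₁₃M₁₃ - a₁₄M₁₄

M₁₁ = det[[2, 5, 2]; [-1, -2, 1]; [1, -5, 2]]
  = (2)·((-2)(2) - (1)(-5)) - (5)·((-1)(2) - (1)(1)) + (2)·((-1)(-5) - (-2)(1))
  = (2)(1) - (5)(-3) + (2)(7)
  = 31
M₁₂ = det[[1, 5, 2]; [-3, -2, 1]; [-4, -5, 2]]
  = (1)·((-2)(2) - (1)(-5)) - (5)·((-3)(2) - (1)(-4)) + (2)·((-3)(-5) - (-2)(-4))
  = (1)(1) - (5)(-2) + (2)(7)
  = 25
M₁₃ = det[[1, 2, 2]; [-3, -1, 1]; [-4, 1, 2]]
  = (1)·((-1)(2) - (1)(1)) - (2)·((-3)(2) - (1)(-4)) + (2)·((-3)(1) - (-1)(-4))
  = (1)(-3) - (2)(-2) + (2)(-7)
  = -13
M₁₄ = det[[1, 2, 5]; [-3, -1, -2]; [-4, 1, -5]]
  = (1)·((-1)(-5) - (-2)(1)) - (2)·((-3)(-5) - (-2)(-4)) + (5)·((-3)(1) - (-1)(-4))
  = (1)(7) - (2)(7) + (5)(-7)
  = -42

det(A) = (3)(31) - (-4)(25) + (3)(-13) - (0)(-42) = 154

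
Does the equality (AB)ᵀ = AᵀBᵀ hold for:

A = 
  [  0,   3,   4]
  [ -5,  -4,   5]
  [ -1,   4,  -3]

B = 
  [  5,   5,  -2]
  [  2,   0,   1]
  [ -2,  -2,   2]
No

(AB)ᵀ = 
  [ -2, -43,   9]
  [ -8, -35,   1]
  [ 11,  16,   0]

AᵀBᵀ = 
  [-23,  -1,   8]
  [-13,  10,  10]
  [ 51,   5, -24]

The two matrices differ, so (AB)ᵀ ≠ AᵀBᵀ in general. The correct identity is (AB)ᵀ = BᵀAᵀ.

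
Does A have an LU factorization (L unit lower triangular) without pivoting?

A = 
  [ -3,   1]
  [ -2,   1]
Yes.
A[1,1] = -3 ≠ 0, so Gaussian elimination proceeds without a row swap: multiplier ℓ₂₁ = (-2)/(-3) = 2/3, and U[2,2] = 1 - (2/3)(1) = 1/3.
L = 
  [  1,   0]
  [2/3,   1]
U = 
  [ -3,   1]
  [  0, 1/3]
Check row 2 of LU: [(2/3)(-3), (2/3)(1) + (1/3)] = [-2, 1] = row 2 of A ✓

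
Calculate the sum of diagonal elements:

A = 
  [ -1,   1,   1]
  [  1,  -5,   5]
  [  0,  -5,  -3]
-9

tr(A) = -1 + -5 + -3 = -9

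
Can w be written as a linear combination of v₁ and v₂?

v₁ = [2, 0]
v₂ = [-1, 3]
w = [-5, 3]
Yes

Form the augmented matrix and row-reduce:
[v₁|v₂|w] = 
  [  2,  -1,  -5]
  [  0,   3,   3]
(already in echelon form — no row operations needed)

No row of the form [0 0 | nonzero], so the system is consistent. Back-substitution gives c₁ = -2, c₂ = 1: w = (-2)·v₁ + (1)·v₂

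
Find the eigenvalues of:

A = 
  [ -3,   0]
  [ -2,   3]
tr(A) = 0, det(A) = -9
Characteristic polynomial: λ² - tr(A)λ + det(A) = λ² - 9
λ² - 9 = (λ + 3)(λ - 3)

λ = 3, -3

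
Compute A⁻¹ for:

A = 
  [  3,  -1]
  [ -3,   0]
det(A) = (3)(0) - (-1)(-3) = -3
For a 2×2 matrix, A⁻¹ = (1/det(A)) · [[d, -b], [-c, a]]
    = (-1/3) · [[0, 1], [3, 3]]

A⁻¹ = 
  [   0, -1/3]
  [  -1,   -1]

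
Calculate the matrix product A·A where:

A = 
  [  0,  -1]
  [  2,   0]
A² = A·A:
A²[1,1] = (0)(0) + (-1)(2) = -2
A²[1,2] = (0)(-1) + (-1)(0) = 0
A²[2,1] = (2)(0) + (0)(2) = 0
A²[2,2] = (2)(-1) + (0)(0) = -2
A² = 
  [ -2,   0]
  [  0,  -2]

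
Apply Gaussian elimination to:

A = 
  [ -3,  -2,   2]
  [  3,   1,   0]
Row operations:
R2 → R2 + (1)·R1

Resulting echelon form:
REF = 
  [ -3,  -2,   2]
  [  0,  -1,   2]

Rank = 2 (number of non-zero pivot rows).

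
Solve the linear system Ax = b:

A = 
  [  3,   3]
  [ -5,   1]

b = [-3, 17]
Row reduce the augmented matrix [A|b]:
R2 → R2 + (5/3)·R1
REF = 
  [  3,   3,  -3]
  [  0,   6,  12]

Back-substitution:
x₂ = 12 / 6 = 2
x₁ = (-3 - (3)(2)) / 3 = -3

x = [-3, 2]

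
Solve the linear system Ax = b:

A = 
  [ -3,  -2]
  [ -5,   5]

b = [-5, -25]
Row reduce the augmented matrix [A|b]:
R2 → R2 - (5/3)·R1
REF = 
  [   -3,    -2,    -5]
  [    0,  25/3, -50/3]

Back-substitution:
x₂ = (-50/3) / (25/3) = -2
x₁ = (-5 - (-2)(-2)) / (-3) = 3

x = [3, -2]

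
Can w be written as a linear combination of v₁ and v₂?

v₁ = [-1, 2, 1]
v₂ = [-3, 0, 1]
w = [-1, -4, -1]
Yes

Form the augmented matrix and row-reduce:
[v₁|v₂|w] = 
  [ -1,  -3,  -1]
  [  2,   0,  -4]
  [  1,   1,  -1]
R2 → R2 + (2)·R1
R3 → R3 + (1)·R1
R3 → R3 - (1/3)·R2
REF = 
  [ -1,  -3,  -1]
  [  0,  -6,  -6]
  [  0,   0,   0]

No row of the form [0 0 | nonzero], so the system is consistent. Back-substitution gives c₁ = -2, c₂ = 1: w = (-2)·v₁ + (1)·v₂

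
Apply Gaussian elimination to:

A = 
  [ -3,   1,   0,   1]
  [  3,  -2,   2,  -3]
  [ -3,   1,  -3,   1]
Row operations:
R2 → R2 + (1)·R1
R3 → R3 - (1)·R1

Resulting echelon form:
REF = 
  [ -3,   1,   0,   1]
  [  0,  -1,   2,  -2]
  [  0,   0,  -3,   0]

Rank = 3 (number of non-zero pivot rows).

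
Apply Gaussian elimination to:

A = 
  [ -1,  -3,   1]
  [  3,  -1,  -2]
Row operations:
R2 → R2 + (3)·R1

Resulting echelon form:
REF = 
  [ -1,  -3,   1]
  [  0, -10,   1]

Rank = 2 (number of non-zero pivot rows).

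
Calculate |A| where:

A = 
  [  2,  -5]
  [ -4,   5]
For a 2×2 matrix, det = ad - bc = (2)(5) - (-5)(-4) = -10

det(A) = -10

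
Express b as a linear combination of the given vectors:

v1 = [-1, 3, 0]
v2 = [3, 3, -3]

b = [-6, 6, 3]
c1 = 3, c2 = -1

b = 3·v1 + -1·v2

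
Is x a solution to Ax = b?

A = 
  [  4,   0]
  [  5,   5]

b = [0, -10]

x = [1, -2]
No

Ax = [4, -5] ≠ b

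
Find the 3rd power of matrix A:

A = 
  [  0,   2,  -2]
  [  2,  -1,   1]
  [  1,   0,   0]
A^3 = 
  [ -2,   6,  -6]
  [  5,  -7,   7]
  [  2,  -2,   2]

A² = A·A:
A²[1,1] = (0)(0) + (2)(2) + (-2)(1) = 2
A²[1,2] = (0)(2) + (2)(-1) + (-2)(0) = -2
A²[1,3] = (0)(-2) + (2)(1) + (-2)(0) = 2
A²[2,1] = (2)(0) + (-1)(2) + (1)(1) = -1
A²[2,2] = (2)(2) + (-1)(-1) + (1)(0) = 5
A²[2,3] = (2)(-2) + (-1)(1) + (1)(0) = -5
A²[3,1] = (1)(0) + (0)(2) + (0)(1) = 0
A²[3,2] = (1)(2) + (0)(-1) + (0)(0) = 2
A²[3,3] = (1)(-2) + (0)(1) + (0)(0) = -2
A² = 
  [  2,  -2,   2]
  [ -1,   5,  -5]
  [  0,   2,  -2]

A^3 = A^2·A:
A^3[1,1] = (2)(0) + (-2)(2) + (2)(1) = -2
A^3[1,2] = (2)(2) + (-2)(-1) + (2)(0) = 6
A^3[1,3] = (2)(-2) + (-2)(1) + (2)(0) = -6
A^3[2,1] = (-1)(0) + (5)(2) + (-5)(1) = 5
A^3[2,2] = (-1)(2) + (5)(-1) + (-5)(0) = -7
A^3[2,3] = (-1)(-2) + (5)(1) + (-5)(0) = 7
A^3[3,1] = (0)(0) + (2)(2) + (-2)(1) = 2
A^3[3,2] = (0)(2) + (2)(-1) + (-2)(0) = -2
A^3[3,3] = (0)(-2) + (2)(1) + (-2)(0) = 2
A^3 = 
  [ -2,   6,  -6]
  [  5,  -7,   7]
  [  2,  -2,   2]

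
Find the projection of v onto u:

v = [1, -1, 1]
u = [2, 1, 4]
v·u = (1)(2) + (-1)(1) + (1)(4) = 5
u·u = (2)² + (1)² + (4)² = 21
proj_u(v) = (v·u / u·u) × u = (5/21) × u

proj_u(v) = [10/21, 5/21, 20/21]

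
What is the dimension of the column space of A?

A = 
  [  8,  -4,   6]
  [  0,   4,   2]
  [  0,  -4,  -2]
Row reduce:
R3 → R3 + (1)·R2
REF = 
  [  8,  -4,   6]
  [  0,   4,   2]
  [  0,   0,   0]
Pivot columns: 1, 2 → 2 pivots.
dim(Col(A)) = number of pivot columns = 2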